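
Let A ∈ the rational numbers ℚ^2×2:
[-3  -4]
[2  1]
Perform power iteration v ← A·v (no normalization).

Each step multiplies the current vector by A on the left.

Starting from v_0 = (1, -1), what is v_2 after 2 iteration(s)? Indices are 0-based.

v_2 = (-7, 3)

v_0 = (1, -1).
v_1 = A·v_0 = (1, 1).
v_2 = A·v_1 = (-7, 3).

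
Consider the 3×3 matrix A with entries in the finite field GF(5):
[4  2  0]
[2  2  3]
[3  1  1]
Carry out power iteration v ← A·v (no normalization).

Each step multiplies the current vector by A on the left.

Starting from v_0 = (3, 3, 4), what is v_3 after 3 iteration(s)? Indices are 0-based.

v_3 = (4, 1, 1)

v_0 = (3, 3, 4).
v_1 = A·v_0 = (3, 4, 1).
v_2 = A·v_1 = (0, 2, 4).
v_3 = A·v_2 = (4, 1, 1).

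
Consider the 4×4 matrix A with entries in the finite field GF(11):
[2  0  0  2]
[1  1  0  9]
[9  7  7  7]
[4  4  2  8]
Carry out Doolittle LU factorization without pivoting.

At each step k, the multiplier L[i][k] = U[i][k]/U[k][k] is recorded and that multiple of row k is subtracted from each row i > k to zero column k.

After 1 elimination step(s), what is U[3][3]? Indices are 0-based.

Step 1: pivot at (0,0) is 2.
  row1 ← row1 − (6)·row0  ⇒  L[1][0]=6, U row1=(0, 1, 0, 8)
  row2 ← row2 − (10)·row0  ⇒  L[2][0]=10, U row2=(0, 7, 7, 9)
  row3 ← row3 − (2)·row0  ⇒  L[3][0]=2, U row3=(0, 4, 2, 4)

U[3][3] = 4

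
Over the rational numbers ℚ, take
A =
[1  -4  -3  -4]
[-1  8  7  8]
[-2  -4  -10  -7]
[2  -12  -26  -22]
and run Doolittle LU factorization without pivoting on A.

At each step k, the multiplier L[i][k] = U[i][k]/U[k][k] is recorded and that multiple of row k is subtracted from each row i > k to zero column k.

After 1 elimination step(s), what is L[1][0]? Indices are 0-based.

k=0: U[0][0]=1
  eliminate (1,0): mult=-1, new row 1: (0, 4, 4, 4); set L[1][0]=-1
  eliminate (2,0): mult=-2, new row 2: (0, -12, -16, -15); set L[2][0]=-2
  eliminate (3,0): mult=2, new row 3: (0, -4, -20, -14); set L[3][0]=2

L[1][0] = -1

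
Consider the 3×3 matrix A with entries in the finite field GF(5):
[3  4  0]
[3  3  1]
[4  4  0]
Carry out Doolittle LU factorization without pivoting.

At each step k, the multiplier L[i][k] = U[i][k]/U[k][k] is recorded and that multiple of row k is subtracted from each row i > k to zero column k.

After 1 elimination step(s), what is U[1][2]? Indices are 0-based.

U[1][2] = 1

[col 0] pivot 3
  R1 -= 1*R0 → (0, 4, 1)  (L[1][0] := 1)
  R2 -= 3*R0 → (0, 2, 0)  (L[2][0] := 3)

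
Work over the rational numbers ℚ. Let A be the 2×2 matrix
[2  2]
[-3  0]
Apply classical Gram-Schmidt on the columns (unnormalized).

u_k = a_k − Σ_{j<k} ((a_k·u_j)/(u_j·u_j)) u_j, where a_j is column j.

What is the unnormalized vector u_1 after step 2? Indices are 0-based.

Step 1: u_0 = a_0 = (2, -3).
Step 2: u_1 = a_1 − (4/13)·u_0 = (18/13, 12/13).

u_1 = (18/13, 12/13)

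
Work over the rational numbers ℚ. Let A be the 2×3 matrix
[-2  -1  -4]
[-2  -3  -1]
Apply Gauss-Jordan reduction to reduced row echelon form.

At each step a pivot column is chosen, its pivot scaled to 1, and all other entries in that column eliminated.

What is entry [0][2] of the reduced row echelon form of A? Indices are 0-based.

pivot(0,0)=-2: scale R0 → (1, 1/2, 2)
  clear (1,0): R1 −= (-2)R0 → (0, -2, 3)
pivot(1,1)=-2: scale R1 → (0, 1, -3/2)
  clear (0,1): R0 −= (1/2)R1 → (1, 0, 11/4)

M[0][2] = 11/4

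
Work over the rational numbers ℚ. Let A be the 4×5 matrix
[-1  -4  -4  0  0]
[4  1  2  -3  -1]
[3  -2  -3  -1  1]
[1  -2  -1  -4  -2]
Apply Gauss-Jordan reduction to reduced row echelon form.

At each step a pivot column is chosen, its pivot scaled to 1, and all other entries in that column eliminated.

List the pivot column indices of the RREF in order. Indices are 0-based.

step 1: normalize row 0 (÷-1) = (1, 4, 4, 0, 0)
  row 1: subtract 4×row0 = (0, -15, -14, -3, -1)
  row 2: subtract 3×row0 = (0, -14, -15, -1, 1)
  row 3: subtract 1×row0 = (0, -6, -5, -4, -2)
step 2: normalize row 1 (÷-15) = (0, 1, 14/15, 1/5, 1/15)
  row 0: subtract 4×row1 = (1, 0, 4/15, -4/5, -4/15)
  row 2: subtract -14×row1 = (0, 0, -29/15, 9/5, 29/15)
  row 3: subtract -6×row1 = (0, 0, 3/5, -14/5, -8/5)
step 3: normalize row 2 (÷-29/15) = (0, 0, 1, -27/29, -1)
  row 0: subtract 4/15×row2 = (1, 0, 0, -16/29, 0)
  row 1: subtract 14/15×row2 = (0, 1, 0, 31/29, 1)
  row 3: subtract 3/5×row2 = (0, 0, 0, -65/29, -1)
step 4: normalize row 3 (÷-65/29) = (0, 0, 0, 1, 29/65)
  row 0: subtract -16/29×row3 = (1, 0, 0, 0, 16/65)
  row 1: subtract 31/29×row3 = (0, 1, 0, 0, 34/65)
  row 2: subtract -27/29×row3 = (0, 0, 1, 0, -38/65)

pivot columns: 0, 1, 2, 3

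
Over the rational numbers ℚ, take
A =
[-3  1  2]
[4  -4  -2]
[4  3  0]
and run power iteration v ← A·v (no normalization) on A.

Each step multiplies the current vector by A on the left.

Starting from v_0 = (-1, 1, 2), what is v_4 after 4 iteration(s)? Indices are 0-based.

v_4 = (-848, 2452, -664)

v_0 = (-1, 1, 2).
v_1 = A·v_0 = (8, -12, -1).
v_2 = A·v_1 = (-38, 82, -4).
v_3 = A·v_2 = (188, -472, 94).
v_4 = A·v_3 = (-848, 2452, -664).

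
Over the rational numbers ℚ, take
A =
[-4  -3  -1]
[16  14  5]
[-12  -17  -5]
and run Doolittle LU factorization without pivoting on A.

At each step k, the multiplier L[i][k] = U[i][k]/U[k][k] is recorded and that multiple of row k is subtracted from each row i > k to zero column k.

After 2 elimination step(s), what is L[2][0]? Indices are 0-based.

k=0: U[0][0]=-4
  eliminate (1,0): mult=-4, new row 1: (0, 2, 1); set L[1][0]=-4
  eliminate (2,0): mult=3, new row 2: (0, -8, -2); set L[2][0]=3
k=1: U[1][1]=2
  eliminate (2,1): mult=-4, new row 2: (0, 0, 2); set L[2][1]=-4

L[2][0] = 3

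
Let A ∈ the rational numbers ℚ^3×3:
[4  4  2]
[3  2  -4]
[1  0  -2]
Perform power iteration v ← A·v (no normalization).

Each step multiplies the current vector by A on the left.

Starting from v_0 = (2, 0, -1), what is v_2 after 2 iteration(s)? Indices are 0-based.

v_0 = (2, 0, -1).
v_1 = A·v_0 = (6, 10, 4).
v_2 = A·v_1 = (72, 22, -2).

v_2 = (72, 22, -2)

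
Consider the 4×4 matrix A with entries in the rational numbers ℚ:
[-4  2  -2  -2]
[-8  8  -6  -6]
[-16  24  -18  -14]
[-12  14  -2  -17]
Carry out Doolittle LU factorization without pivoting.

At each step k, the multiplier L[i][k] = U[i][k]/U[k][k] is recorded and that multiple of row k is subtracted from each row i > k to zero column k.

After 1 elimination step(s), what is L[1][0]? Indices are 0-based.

L[1][0] = 2

[col 0] pivot -4
  R1 -= 2*R0 → (0, 4, -2, -2)  (L[1][0] := 2)
  R2 -= 4*R0 → (0, 16, -10, -6)  (L[2][0] := 4)
  R3 -= 3*R0 → (0, 8, 4, -11)  (L[3][0] := 3)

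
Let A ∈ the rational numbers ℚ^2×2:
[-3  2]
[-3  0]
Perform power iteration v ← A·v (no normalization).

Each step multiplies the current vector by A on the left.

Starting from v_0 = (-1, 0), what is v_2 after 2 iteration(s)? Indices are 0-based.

v_2 = (-3, -9)

v_0 = (-1, 0).
v_1 = A·v_0 = (3, 3).
v_2 = A·v_1 = (-3, -9).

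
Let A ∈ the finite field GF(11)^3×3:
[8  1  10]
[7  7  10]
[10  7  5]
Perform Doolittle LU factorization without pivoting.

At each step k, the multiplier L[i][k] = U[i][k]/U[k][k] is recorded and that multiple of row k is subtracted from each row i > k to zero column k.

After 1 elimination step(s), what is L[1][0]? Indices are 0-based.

[col 0] pivot 8
  R1 -= 5*R0 → (0, 2, 4)  (L[1][0] := 5)
  R2 -= 4*R0 → (0, 3, 9)  (L[2][0] := 4)

L[1][0] = 5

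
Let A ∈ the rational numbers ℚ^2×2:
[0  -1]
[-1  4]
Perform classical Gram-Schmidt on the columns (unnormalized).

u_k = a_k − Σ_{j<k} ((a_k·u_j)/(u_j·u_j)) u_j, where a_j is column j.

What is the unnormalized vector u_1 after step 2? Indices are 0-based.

Step 1: u_0 = a_0 = (0, -1).
Step 2: u_1 = a_1 − (-4)·u_0 = (-1, 0).

u_1 = (-1, 0)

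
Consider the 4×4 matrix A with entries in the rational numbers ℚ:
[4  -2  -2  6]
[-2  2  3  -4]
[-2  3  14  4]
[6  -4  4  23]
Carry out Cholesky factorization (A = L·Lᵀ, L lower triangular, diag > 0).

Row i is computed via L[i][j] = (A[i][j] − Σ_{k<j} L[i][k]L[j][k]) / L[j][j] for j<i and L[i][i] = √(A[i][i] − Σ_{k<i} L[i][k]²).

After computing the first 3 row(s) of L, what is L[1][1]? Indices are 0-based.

Step 1: L[0][0] = √(4) = 2.
  L[1][0] = (-2) / L[0][0] = -1.
Step 2: L[1][1] = √(1) = 1.
  L[2][0] = (-2) / L[0][0] = -1.
  L[2][1] = (2) / L[1][1] = 2.
Step 3: L[2][2] = √(9) = 3.

L[1][1] = 1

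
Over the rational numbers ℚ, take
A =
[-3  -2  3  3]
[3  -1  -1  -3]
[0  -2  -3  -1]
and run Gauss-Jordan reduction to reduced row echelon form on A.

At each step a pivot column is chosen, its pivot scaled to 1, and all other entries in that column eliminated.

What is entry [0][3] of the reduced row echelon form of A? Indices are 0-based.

[1] R0 /= -3  ⇒  (1, 2/3, -1, -1)
     R1 -= 3·R0  ⇒  (0, -3, 2, 0)
[2] R1 /= -3  ⇒  (0, 1, -2/3, 0)
     R0 -= 2/3·R1  ⇒  (1, 0, -5/9, -1)
     R2 -= -2·R1  ⇒  (0, 0, -13/3, -1)
[3] R2 /= -13/3  ⇒  (0, 0, 1, 3/13)
     R0 -= -5/9·R2  ⇒  (1, 0, 0, -34/39)
     R1 -= -2/3·R2  ⇒  (0, 1, 0, 2/13)

M[0][3] = -34/39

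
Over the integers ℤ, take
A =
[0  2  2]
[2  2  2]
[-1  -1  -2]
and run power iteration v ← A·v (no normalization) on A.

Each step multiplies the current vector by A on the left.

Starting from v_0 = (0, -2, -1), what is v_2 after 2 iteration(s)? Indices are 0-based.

v_2 = (-4, -16, 4)

v_0 = (0, -2, -1).
v_1 = A·v_0 = (-6, -6, 4).
v_2 = A·v_1 = (-4, -16, 4).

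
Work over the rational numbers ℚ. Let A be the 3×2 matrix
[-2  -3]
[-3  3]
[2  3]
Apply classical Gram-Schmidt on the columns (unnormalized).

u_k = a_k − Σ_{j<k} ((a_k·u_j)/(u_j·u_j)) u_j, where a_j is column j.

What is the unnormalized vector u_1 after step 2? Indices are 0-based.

u_1 = (-45/17, 60/17, 45/17)

Step 1: u_0 = a_0 = (-2, -3, 2).
Step 2: u_1 = a_1 − (3/17)·u_0 = (-45/17, 60/17, 45/17).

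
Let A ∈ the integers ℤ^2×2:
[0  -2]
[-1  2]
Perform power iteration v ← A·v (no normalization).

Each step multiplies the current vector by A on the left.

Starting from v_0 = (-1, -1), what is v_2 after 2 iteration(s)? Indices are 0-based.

v_2 = (2, -4)

v_0 = (-1, -1).
v_1 = A·v_0 = (2, -1).
v_2 = A·v_1 = (2, -4).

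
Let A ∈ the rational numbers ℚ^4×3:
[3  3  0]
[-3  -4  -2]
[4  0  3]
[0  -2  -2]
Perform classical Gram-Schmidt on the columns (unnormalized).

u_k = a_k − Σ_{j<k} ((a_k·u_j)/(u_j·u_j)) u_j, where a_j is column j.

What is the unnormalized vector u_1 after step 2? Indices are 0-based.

u_1 = (39/34, -73/34, -42/17, -2)

Step 1: u_0 = a_0 = (3, -3, 4, 0).
Step 2: u_1 = a_1 − (21/34)·u_0 = (39/34, -73/34, -42/17, -2).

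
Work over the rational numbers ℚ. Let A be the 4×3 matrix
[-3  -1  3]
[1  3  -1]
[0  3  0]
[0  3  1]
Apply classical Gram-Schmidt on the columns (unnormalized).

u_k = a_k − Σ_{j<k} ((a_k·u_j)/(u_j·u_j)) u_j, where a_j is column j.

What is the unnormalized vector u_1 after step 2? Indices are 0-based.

Step 1: u_0 = a_0 = (-3, 1, 0, 0).
Step 2: u_1 = a_1 − (3/5)·u_0 = (4/5, 12/5, 3, 3).

u_1 = (4/5, 12/5, 3, 3)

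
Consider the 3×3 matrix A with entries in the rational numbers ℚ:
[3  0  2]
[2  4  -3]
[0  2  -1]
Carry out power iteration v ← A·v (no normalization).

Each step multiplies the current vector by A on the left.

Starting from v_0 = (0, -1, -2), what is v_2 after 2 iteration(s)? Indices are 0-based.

v_2 = (-12, 0, 4)

v_0 = (0, -1, -2).
v_1 = A·v_0 = (-4, 2, 0).
v_2 = A·v_1 = (-12, 0, 4).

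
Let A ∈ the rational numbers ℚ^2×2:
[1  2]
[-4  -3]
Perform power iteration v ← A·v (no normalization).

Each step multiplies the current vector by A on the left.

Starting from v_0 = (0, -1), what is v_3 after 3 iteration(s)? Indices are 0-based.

v_3 = (2, -13)

v_0 = (0, -1).
v_1 = A·v_0 = (-2, 3).
v_2 = A·v_1 = (4, -1).
v_3 = A·v_2 = (2, -13).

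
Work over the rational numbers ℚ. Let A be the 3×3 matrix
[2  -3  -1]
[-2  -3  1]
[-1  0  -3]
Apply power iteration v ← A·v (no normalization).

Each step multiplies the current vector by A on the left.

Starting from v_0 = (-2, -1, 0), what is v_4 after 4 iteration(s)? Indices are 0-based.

v_0 = (-2, -1, 0).
v_1 = A·v_0 = (-1, 7, 2).
v_2 = A·v_1 = (-25, -17, -5).
v_3 = A·v_2 = (6, 96, 40).
v_4 = A·v_3 = (-316, -260, -126).

v_4 = (-316, -260, -126)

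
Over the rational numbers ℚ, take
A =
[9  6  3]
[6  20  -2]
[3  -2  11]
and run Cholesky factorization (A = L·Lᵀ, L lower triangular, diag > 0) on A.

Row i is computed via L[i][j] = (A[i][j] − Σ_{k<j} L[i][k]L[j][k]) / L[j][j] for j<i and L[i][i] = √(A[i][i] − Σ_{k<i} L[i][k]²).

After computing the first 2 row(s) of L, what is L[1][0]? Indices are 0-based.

Step 1: L[0][0] = √(9) = 3.
  L[1][0] = (6) / L[0][0] = 2.
Step 2: L[1][1] = √(16) = 4.

L[1][0] = 2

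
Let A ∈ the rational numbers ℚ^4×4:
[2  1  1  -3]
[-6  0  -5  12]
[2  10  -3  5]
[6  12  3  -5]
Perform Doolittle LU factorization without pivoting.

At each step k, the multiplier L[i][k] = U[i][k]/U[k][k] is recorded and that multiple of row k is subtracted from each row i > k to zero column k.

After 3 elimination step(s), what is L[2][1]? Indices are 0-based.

k=0: U[0][0]=2
  eliminate (1,0): mult=-3, new row 1: (0, 3, -2, 3); set L[1][0]=-3
  eliminate (2,0): mult=1, new row 2: (0, 9, -4, 8); set L[2][0]=1
  eliminate (3,0): mult=3, new row 3: (0, 9, 0, 4); set L[3][0]=3
k=1: U[1][1]=3
  eliminate (2,1): mult=3, new row 2: (0, 0, 2, -1); set L[2][1]=3
  eliminate (3,1): mult=3, new row 3: (0, 0, 6, -5); set L[3][1]=3
k=2: U[2][2]=2
  eliminate (3,2): mult=3, new row 3: (0, 0, 0, -2); set L[3][2]=3

L[2][1] = 3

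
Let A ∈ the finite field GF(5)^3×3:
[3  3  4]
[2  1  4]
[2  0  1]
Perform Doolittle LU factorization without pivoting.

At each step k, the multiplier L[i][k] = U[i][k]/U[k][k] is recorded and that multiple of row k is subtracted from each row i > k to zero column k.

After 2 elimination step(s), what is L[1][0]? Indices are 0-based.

L[1][0] = 4

[col 0] pivot 3
  R1 -= 4*R0 → (0, 4, 3)  (L[1][0] := 4)
  R2 -= 4*R0 → (0, 3, 0)  (L[2][0] := 4)
[col 1] pivot 4
  R2 -= 2*R1 → (0, 0, 4)  (L[2][1] := 2)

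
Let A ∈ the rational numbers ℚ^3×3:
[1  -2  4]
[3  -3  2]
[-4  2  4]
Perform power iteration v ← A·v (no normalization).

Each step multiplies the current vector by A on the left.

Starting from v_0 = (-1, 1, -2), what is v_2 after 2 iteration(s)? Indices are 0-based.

v_0 = (-1, 1, -2).
v_1 = A·v_0 = (-11, -10, -2).
v_2 = A·v_1 = (1, -7, 16).

v_2 = (1, -7, 16)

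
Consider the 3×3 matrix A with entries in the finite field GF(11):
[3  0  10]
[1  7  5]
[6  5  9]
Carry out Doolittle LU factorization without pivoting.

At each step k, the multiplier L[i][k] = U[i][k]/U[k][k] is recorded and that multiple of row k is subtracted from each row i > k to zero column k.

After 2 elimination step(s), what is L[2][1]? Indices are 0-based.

L[2][1] = 7

Step 1: pivot at (0,0) is 3.
  row1 ← row1 − (4)·row0  ⇒  L[1][0]=4, U row1=(0, 7, 9)
  row2 ← row2 − (2)·row0  ⇒  L[2][0]=2, U row2=(0, 5, 0)
Step 2: pivot at (1,1) is 7.
  row2 ← row2 − (7)·row1  ⇒  L[2][1]=7, U row2=(0, 0, 3)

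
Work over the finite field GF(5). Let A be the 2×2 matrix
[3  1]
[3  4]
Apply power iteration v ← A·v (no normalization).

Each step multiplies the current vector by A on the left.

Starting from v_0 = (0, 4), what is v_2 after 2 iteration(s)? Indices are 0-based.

v_2 = (3, 1)

v_0 = (0, 4).
v_1 = A·v_0 = (4, 1).
v_2 = A·v_1 = (3, 1).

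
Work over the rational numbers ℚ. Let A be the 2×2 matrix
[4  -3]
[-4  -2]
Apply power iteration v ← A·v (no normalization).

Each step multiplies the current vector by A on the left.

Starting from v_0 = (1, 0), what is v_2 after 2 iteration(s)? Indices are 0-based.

v_0 = (1, 0).
v_1 = A·v_0 = (4, -4).
v_2 = A·v_1 = (28, -8).

v_2 = (28, -8)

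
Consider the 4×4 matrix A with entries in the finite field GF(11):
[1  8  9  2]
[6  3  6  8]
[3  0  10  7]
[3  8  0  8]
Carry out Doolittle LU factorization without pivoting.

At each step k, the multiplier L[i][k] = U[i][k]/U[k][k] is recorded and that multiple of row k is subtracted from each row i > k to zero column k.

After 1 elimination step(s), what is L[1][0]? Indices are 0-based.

k=0: U[0][0]=1
  eliminate (1,0): mult=6, new row 1: (0, 10, 7, 7); set L[1][0]=6
  eliminate (2,0): mult=3, new row 2: (0, 9, 5, 1); set L[2][0]=3
  eliminate (3,0): mult=3, new row 3: (0, 6, 6, 2); set L[3][0]=3

L[1][0] = 6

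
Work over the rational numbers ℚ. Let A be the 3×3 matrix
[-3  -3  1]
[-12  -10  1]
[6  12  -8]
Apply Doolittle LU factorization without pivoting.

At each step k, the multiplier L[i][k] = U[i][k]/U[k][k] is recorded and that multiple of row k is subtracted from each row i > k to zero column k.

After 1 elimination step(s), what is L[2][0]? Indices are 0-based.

Step 1: pivot at (0,0) is -3.
  row1 ← row1 − (4)·row0  ⇒  L[1][0]=4, U row1=(0, 2, -3)
  row2 ← row2 − (-2)·row0  ⇒  L[2][0]=-2, U row2=(0, 6, -6)

L[2][0] = -2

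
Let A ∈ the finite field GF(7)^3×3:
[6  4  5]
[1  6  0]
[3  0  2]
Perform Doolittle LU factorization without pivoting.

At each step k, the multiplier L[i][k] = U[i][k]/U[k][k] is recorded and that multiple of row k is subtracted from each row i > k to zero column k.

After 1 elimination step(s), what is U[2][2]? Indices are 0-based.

k=0: U[0][0]=6
  eliminate (1,0): mult=6, new row 1: (0, 3, 5); set L[1][0]=6
  eliminate (2,0): mult=4, new row 2: (0, 5, 3); set L[2][0]=4

U[2][2] = 3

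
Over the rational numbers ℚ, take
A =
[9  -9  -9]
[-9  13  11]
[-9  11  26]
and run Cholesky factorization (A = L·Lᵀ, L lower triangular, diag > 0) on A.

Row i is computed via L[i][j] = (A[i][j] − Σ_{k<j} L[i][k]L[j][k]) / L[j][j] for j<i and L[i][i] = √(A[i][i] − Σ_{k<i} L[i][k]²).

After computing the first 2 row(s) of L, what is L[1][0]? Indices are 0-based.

Step 1: L[0][0] = √(9) = 3.
  L[1][0] = (-9) / L[0][0] = -3.
Step 2: L[1][1] = √(4) = 2.

L[1][0] = -3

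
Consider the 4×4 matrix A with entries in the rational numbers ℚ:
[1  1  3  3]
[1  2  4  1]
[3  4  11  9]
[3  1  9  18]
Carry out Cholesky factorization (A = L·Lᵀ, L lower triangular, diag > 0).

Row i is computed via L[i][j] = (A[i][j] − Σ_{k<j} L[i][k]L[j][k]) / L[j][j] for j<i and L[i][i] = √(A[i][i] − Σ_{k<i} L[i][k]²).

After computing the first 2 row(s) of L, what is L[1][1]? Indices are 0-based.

Step 1: L[0][0] = √(1) = 1.
  L[1][0] = (1) / L[0][0] = 1.
Step 2: L[1][1] = √(1) = 1.

L[1][1] = 1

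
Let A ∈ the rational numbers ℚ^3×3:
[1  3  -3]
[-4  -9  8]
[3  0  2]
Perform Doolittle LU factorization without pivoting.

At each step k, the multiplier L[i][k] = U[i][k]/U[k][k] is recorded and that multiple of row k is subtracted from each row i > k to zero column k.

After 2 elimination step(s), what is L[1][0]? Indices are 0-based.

L[1][0] = -4

Step 1: pivot at (0,0) is 1.
  row1 ← row1 − (-4)·row0  ⇒  L[1][0]=-4, U row1=(0, 3, -4)
  row2 ← row2 − (3)·row0  ⇒  L[2][0]=3, U row2=(0, -9, 11)
Step 2: pivot at (1,1) is 3.
  row2 ← row2 − (-3)·row1  ⇒  L[2][1]=-3, U row2=(0, 0, -1)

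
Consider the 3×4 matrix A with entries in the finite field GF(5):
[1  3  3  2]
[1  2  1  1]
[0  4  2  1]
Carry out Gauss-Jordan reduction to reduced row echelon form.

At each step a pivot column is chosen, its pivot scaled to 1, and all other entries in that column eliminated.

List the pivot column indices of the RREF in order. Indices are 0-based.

pivot columns: 0, 1, 2

step 1: normalize row 0 (÷1) = (1, 3, 3, 2)
  row 1: subtract 1×row0 = (0, 4, 3, 4)
step 2: normalize row 1 (÷4) = (0, 1, 2, 1)
  row 0: subtract 3×row1 = (1, 0, 2, 4)
  row 2: subtract 4×row1 = (0, 0, 4, 2)
step 3: normalize row 2 (÷4) = (0, 0, 1, 3)
  row 0: subtract 2×row2 = (1, 0, 0, 3)
  row 1: subtract 2×row2 = (0, 1, 0, 0)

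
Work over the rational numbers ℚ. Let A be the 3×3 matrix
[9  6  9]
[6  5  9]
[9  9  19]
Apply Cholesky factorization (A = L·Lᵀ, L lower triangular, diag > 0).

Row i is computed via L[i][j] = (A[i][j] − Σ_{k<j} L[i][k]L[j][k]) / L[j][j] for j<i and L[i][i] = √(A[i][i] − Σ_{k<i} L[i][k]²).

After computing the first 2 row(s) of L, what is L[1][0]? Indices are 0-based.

L[1][0] = 2

Step 1: L[0][0] = √(9) = 3.
  L[1][0] = (6) / L[0][0] = 2.
Step 2: L[1][1] = √(1) = 1.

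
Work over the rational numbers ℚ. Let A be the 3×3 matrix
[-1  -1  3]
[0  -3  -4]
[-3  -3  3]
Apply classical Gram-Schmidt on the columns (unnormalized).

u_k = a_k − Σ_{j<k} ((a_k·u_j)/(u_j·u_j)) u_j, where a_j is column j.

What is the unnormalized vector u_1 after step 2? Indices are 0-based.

Step 1: u_0 = a_0 = (-1, 0, -3).
Step 2: u_1 = a_1 − (1)·u_0 = (0, -3, 0).

u_1 = (0, -3, 0)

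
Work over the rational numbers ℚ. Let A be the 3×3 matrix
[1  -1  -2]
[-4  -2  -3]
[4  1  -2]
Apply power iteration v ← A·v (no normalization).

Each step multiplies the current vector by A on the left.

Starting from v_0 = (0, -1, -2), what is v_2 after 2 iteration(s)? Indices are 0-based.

v_2 = (-9, -45, 22)

v_0 = (0, -1, -2).
v_1 = A·v_0 = (5, 8, 3).
v_2 = A·v_1 = (-9, -45, 22).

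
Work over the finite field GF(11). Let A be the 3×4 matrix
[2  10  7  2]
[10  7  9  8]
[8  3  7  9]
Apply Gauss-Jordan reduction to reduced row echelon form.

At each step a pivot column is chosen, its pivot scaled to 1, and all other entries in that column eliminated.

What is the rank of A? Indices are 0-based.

pivot(0,0)=2: scale R0 → (1, 5, 9, 1)
  clear (1,0): R1 −= (10)R0 → (0, 1, 7, 9)
  clear (2,0): R2 −= (8)R0 → (0, 7, 1, 1)
pivot(1,1)=1: scale R1 → (0, 1, 7, 9)
  clear (0,1): R0 −= (5)R1 → (1, 0, 7, 0)
  clear (2,1): R2 −= (7)R1 → (0, 0, 7, 4)
pivot(2,2)=7: scale R2 → (0, 0, 1, 10)
  clear (0,2): R0 −= (7)R2 → (1, 0, 0, 7)
  clear (1,2): R1 −= (7)R2 → (0, 1, 0, 5)

rank = 3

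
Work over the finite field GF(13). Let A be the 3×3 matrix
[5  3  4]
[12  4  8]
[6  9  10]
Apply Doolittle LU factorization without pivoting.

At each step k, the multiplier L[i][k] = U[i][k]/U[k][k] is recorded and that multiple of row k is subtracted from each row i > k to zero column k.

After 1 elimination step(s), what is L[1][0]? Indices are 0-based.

L[1][0] = 5

[col 0] pivot 5
  R1 -= 5*R0 → (0, 2, 1)  (L[1][0] := 5)
  R2 -= 9*R0 → (0, 8, 0)  (L[2][0] := 9)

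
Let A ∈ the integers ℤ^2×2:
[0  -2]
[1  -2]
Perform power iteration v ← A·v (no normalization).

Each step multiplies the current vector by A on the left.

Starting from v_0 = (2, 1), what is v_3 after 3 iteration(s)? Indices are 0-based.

v_0 = (2, 1).
v_1 = A·v_0 = (-2, 0).
v_2 = A·v_1 = (0, -2).
v_3 = A·v_2 = (4, 4).

v_3 = (4, 4)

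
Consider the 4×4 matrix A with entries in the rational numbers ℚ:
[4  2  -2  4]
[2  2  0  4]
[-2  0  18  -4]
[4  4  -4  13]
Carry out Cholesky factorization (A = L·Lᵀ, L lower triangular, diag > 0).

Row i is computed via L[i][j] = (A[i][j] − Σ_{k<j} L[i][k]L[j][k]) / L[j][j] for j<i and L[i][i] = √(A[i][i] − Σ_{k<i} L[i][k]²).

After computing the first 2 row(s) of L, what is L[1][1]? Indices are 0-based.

Step 1: L[0][0] = √(4) = 2.
  L[1][0] = (2) / L[0][0] = 1.
Step 2: L[1][1] = √(1) = 1.

L[1][1] = 1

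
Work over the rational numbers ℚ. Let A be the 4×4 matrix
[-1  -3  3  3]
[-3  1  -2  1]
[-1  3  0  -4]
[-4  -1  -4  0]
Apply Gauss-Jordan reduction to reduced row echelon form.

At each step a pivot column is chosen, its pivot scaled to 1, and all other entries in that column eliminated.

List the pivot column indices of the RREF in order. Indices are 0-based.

step 1: normalize row 0 (÷-1) = (1, 3, -3, -3)
  row 1: subtract -3×row0 = (0, 10, -11, -8)
  row 2: subtract -1×row0 = (0, 6, -3, -7)
  row 3: subtract -4×row0 = (0, 11, -16, -12)
step 2: normalize row 1 (÷10) = (0, 1, -11/10, -4/5)
  row 0: subtract 3×row1 = (1, 0, 3/10, -3/5)
  row 2: subtract 6×row1 = (0, 0, 18/5, -11/5)
  row 3: subtract 11×row1 = (0, 0, -39/10, -16/5)
step 3: normalize row 2 (÷18/5) = (0, 0, 1, -11/18)
  row 0: subtract 3/10×row2 = (1, 0, 0, -5/12)
  row 1: subtract -11/10×row2 = (0, 1, 0, -53/36)
  row 3: subtract -39/10×row2 = (0, 0, 0, -67/12)
step 4: normalize row 3 (÷-67/12) = (0, 0, 0, 1)
  row 0: subtract -5/12×row3 = (1, 0, 0, 0)
  row 1: subtract -53/36×row3 = (0, 1, 0, 0)
  row 2: subtract -11/18×row3 = (0, 0, 1, 0)

pivot columns: 0, 1, 2, 3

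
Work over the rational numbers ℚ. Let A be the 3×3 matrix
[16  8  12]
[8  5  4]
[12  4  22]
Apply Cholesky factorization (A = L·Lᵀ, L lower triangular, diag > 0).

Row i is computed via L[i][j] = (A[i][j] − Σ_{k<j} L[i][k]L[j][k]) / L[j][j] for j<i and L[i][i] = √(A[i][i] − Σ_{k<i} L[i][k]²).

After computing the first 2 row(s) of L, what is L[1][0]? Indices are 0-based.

L[1][0] = 2

Step 1: L[0][0] = √(16) = 4.
  L[1][0] = (8) / L[0][0] = 2.
Step 2: L[1][1] = √(1) = 1.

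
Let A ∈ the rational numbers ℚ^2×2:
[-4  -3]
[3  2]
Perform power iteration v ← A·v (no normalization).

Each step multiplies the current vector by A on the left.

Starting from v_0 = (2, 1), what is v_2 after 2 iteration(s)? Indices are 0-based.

v_2 = (20, -17)

v_0 = (2, 1).
v_1 = A·v_0 = (-11, 8).
v_2 = A·v_1 = (20, -17).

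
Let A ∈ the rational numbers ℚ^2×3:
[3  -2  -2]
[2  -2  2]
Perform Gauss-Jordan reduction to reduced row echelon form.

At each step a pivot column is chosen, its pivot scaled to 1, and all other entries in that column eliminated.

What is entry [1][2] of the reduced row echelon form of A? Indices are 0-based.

step 1: normalize row 0 (÷3) = (1, -2/3, -2/3)
  row 1: subtract 2×row0 = (0, -2/3, 10/3)
step 2: normalize row 1 (÷-2/3) = (0, 1, -5)
  row 0: subtract -2/3×row1 = (1, 0, -4)

M[1][2] = -5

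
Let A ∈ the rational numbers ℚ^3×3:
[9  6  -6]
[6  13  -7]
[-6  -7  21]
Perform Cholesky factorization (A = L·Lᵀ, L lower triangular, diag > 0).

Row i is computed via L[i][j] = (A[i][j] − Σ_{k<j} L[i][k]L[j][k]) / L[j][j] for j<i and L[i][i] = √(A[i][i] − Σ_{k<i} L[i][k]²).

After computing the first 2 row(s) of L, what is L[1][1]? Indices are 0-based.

L[1][1] = 3

Step 1: L[0][0] = √(9) = 3.
  L[1][0] = (6) / L[0][0] = 2.
Step 2: L[1][1] = √(9) = 3.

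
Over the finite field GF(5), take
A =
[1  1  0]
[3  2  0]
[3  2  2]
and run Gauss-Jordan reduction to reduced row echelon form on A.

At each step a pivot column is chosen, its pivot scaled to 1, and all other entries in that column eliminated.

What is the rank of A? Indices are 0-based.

rank = 3

[1] R0 /= 1  ⇒  (1, 1, 0)
     R1 -= 3·R0  ⇒  (0, 4, 0)
     R2 -= 3·R0  ⇒  (0, 4, 2)
[2] R1 /= 4  ⇒  (0, 1, 0)
     R0 -= 1·R1  ⇒  (1, 0, 0)
     R2 -= 4·R1  ⇒  (0, 0, 2)
[3] R2 /= 2  ⇒  (0, 0, 1)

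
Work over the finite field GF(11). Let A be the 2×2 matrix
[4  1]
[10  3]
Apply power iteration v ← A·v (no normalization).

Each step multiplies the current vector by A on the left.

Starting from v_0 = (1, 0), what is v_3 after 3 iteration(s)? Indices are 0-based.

v_3 = (9, 8)

v_0 = (1, 0).
v_1 = A·v_0 = (4, 10).
v_2 = A·v_1 = (4, 4).
v_3 = A·v_2 = (9, 8).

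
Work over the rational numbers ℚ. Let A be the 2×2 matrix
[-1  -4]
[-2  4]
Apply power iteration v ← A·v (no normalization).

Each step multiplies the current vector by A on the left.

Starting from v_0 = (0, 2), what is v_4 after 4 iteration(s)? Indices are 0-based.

v_0 = (0, 2).
v_1 = A·v_0 = (-8, 8).
v_2 = A·v_1 = (-24, 48).
v_3 = A·v_2 = (-168, 240).
v_4 = A·v_3 = (-792, 1296).

v_4 = (-792, 1296)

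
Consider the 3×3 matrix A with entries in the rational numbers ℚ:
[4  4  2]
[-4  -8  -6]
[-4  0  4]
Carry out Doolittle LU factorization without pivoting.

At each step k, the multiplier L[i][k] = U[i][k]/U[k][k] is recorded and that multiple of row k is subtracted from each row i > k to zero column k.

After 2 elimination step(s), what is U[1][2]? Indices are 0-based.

k=0: U[0][0]=4
  eliminate (1,0): mult=-1, new row 1: (0, -4, -4); set L[1][0]=-1
  eliminate (2,0): mult=-1, new row 2: (0, 4, 6); set L[2][0]=-1
k=1: U[1][1]=-4
  eliminate (2,1): mult=-1, new row 2: (0, 0, 2); set L[2][1]=-1

U[1][2] = -4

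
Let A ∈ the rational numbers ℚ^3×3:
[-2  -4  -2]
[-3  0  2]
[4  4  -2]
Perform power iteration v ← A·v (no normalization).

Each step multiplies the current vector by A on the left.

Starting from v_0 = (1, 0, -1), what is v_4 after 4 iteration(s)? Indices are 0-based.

v_4 = (64, 288, -640)

v_0 = (1, 0, -1).
v_1 = A·v_0 = (0, -5, 6).
v_2 = A·v_1 = (8, 12, -32).
v_3 = A·v_2 = (0, -88, 144).
v_4 = A·v_3 = (64, 288, -640).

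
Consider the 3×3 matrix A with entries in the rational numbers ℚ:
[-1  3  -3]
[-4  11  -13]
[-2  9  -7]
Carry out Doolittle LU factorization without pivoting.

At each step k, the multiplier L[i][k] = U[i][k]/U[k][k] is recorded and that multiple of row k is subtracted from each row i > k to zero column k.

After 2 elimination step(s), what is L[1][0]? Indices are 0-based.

L[1][0] = 4

Step 1: pivot at (0,0) is -1.
  row1 ← row1 − (4)·row0  ⇒  L[1][0]=4, U row1=(0, -1, -1)
  row2 ← row2 − (2)·row0  ⇒  L[2][0]=2, U row2=(0, 3, -1)
Step 2: pivot at (1,1) is -1.
  row2 ← row2 − (-3)·row1  ⇒  L[2][1]=-3, U row2=(0, 0, -4)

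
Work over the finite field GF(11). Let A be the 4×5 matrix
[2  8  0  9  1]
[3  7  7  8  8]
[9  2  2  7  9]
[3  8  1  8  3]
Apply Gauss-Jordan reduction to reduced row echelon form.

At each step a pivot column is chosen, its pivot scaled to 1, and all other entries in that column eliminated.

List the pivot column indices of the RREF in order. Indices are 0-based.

pivot columns: 0, 1, 2, 3

step 1: normalize row 0 (÷2) = (1, 4, 0, 10, 6)
  row 1: subtract 3×row0 = (0, 6, 7, 0, 1)
  row 2: subtract 9×row0 = (0, 10, 2, 5, 10)
  row 3: subtract 3×row0 = (0, 7, 1, 0, 7)
step 2: normalize row 1 (÷6) = (0, 1, 3, 0, 2)
  row 0: subtract 4×row1 = (1, 0, 10, 10, 9)
  row 2: subtract 10×row1 = (0, 0, 5, 5, 1)
  row 3: subtract 7×row1 = (0, 0, 2, 0, 4)
step 3: normalize row 2 (÷5) = (0, 0, 1, 1, 9)
  row 0: subtract 10×row2 = (1, 0, 0, 0, 7)
  row 1: subtract 3×row2 = (0, 1, 0, 8, 8)
  row 3: subtract 2×row2 = (0, 0, 0, 9, 8)
step 4: normalize row 3 (÷9) = (0, 0, 0, 1, 7)
  row 1: subtract 8×row3 = (0, 1, 0, 0, 7)
  row 2: subtract 1×row3 = (0, 0, 1, 0, 2)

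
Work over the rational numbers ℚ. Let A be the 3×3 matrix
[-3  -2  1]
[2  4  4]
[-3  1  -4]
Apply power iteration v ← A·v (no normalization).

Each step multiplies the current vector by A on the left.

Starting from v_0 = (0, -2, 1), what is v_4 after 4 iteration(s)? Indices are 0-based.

v_4 = (-71, -340, -394)

v_0 = (0, -2, 1).
v_1 = A·v_0 = (5, -4, -6).
v_2 = A·v_1 = (-13, -30, 5).
v_3 = A·v_2 = (104, -126, -11).
v_4 = A·v_3 = (-71, -340, -394).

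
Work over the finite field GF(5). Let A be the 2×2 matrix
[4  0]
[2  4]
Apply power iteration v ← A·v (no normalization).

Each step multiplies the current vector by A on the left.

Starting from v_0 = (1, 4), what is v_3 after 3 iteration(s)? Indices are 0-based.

v_0 = (1, 4).
v_1 = A·v_0 = (4, 3).
v_2 = A·v_1 = (1, 0).
v_3 = A·v_2 = (4, 2).

v_3 = (4, 2)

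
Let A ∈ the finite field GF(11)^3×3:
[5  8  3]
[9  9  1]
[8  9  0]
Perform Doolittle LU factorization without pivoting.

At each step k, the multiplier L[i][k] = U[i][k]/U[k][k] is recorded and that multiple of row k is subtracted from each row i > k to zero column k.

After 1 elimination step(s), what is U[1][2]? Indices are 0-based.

U[1][2] = 0

Step 1: pivot at (0,0) is 5.
  row1 ← row1 − (4)·row0  ⇒  L[1][0]=4, U row1=(0, 10, 0)
  row2 ← row2 − (6)·row0  ⇒  L[2][0]=6, U row2=(0, 5, 4)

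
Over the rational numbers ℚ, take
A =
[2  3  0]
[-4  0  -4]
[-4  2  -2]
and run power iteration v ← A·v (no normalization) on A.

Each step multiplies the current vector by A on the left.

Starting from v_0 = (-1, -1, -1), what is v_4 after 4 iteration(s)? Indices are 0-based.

v_4 = (-424, 256, -288)

v_0 = (-1, -1, -1).
v_1 = A·v_0 = (-5, 8, 4).
v_2 = A·v_1 = (14, 4, 28).
v_3 = A·v_2 = (40, -168, -104).
v_4 = A·v_3 = (-424, 256, -288).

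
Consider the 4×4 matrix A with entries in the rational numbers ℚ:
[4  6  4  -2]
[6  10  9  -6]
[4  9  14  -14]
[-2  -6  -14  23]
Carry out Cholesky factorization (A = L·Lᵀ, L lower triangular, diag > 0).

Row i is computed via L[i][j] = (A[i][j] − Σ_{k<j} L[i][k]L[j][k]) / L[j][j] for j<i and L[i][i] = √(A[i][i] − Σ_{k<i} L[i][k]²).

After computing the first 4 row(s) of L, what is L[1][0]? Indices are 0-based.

L[1][0] = 3

Step 1: L[0][0] = √(4) = 2.
  L[1][0] = (6) / L[0][0] = 3.
Step 2: L[1][1] = √(1) = 1.
  L[2][0] = (4) / L[0][0] = 2.
  L[2][1] = (3) / L[1][1] = 3.
Step 3: L[2][2] = √(1) = 1.
  L[3][0] = (-2) / L[0][0] = -1.
  L[3][1] = (-3) / L[1][1] = -3.
  L[3][2] = (-3) / L[2][2] = -3.
Step 4: L[3][3] = √(4) = 2.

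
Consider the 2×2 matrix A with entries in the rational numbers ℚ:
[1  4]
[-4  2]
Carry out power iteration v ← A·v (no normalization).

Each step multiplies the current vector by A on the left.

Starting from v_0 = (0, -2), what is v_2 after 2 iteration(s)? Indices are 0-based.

v_0 = (0, -2).
v_1 = A·v_0 = (-8, -4).
v_2 = A·v_1 = (-24, 24).

v_2 = (-24, 24)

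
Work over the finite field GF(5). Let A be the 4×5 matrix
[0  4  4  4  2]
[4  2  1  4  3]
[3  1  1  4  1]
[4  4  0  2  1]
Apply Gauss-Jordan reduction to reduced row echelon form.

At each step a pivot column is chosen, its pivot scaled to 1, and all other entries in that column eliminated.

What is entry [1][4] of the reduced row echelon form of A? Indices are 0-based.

pivot(0,0): swap R0↔R1
pivot(0,0)=4: scale R0 → (1, 3, 4, 1, 2)
  clear (2,0): R2 −= (3)R0 → (0, 2, 4, 1, 0)
  clear (3,0): R3 −= (4)R0 → (0, 2, 4, 3, 3)
pivot(1,1)=4: scale R1 → (0, 1, 1, 1, 3)
  clear (0,1): R0 −= (3)R1 → (1, 0, 1, 3, 3)
  clear (2,1): R2 −= (2)R1 → (0, 0, 2, 4, 4)
  clear (3,1): R3 −= (2)R1 → (0, 0, 2, 1, 2)
pivot(2,2)=2: scale R2 → (0, 0, 1, 2, 2)
  clear (0,2): R0 −= (1)R2 → (1, 0, 0, 1, 1)
  clear (1,2): R1 −= (1)R2 → (0, 1, 0, 4, 1)
  clear (3,2): R3 −= (2)R2 → (0, 0, 0, 2, 3)
pivot(3,3)=2: scale R3 → (0, 0, 0, 1, 4)
  clear (0,3): R0 −= (1)R3 → (1, 0, 0, 0, 2)
  clear (1,3): R1 −= (4)R3 → (0, 1, 0, 0, 0)
  clear (2,3): R2 −= (2)R3 → (0, 0, 1, 0, 4)

M[1][4] = 0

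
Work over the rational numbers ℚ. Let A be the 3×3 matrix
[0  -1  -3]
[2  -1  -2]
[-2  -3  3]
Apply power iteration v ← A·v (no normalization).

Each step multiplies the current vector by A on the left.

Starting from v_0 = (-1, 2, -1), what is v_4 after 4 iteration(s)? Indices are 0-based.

v_0 = (-1, 2, -1).
v_1 = A·v_0 = (1, -2, -7).
v_2 = A·v_1 = (23, 18, -17).
v_3 = A·v_2 = (33, 62, -151).
v_4 = A·v_3 = (391, 306, -705).

v_4 = (391, 306, -705)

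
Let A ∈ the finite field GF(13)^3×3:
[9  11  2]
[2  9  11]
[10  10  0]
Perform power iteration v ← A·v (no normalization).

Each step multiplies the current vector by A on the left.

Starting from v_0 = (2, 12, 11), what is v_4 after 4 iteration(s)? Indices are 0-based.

v_0 = (2, 12, 11).
v_1 = A·v_0 = (3, 12, 10).
v_2 = A·v_1 = (10, 3, 7).
v_3 = A·v_2 = (7, 7, 0).
v_4 = A·v_3 = (10, 12, 10).

v_4 = (10, 12, 10)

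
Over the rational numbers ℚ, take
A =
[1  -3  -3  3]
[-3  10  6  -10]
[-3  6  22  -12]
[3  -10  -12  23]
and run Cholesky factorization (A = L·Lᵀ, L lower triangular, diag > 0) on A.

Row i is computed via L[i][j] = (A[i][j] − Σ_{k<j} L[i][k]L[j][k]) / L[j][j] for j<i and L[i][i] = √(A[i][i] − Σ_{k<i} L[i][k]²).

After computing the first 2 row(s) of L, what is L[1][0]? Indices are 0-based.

Step 1: L[0][0] = √(1) = 1.
  L[1][0] = (-3) / L[0][0] = -3.
Step 2: L[1][1] = √(1) = 1.

L[1][0] = -3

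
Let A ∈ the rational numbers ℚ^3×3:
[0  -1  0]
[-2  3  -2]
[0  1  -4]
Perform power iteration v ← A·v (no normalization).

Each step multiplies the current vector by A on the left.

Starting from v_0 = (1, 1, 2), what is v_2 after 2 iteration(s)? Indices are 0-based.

v_2 = (3, 7, 25)

v_0 = (1, 1, 2).
v_1 = A·v_0 = (-1, -3, -7).
v_2 = A·v_1 = (3, 7, 25).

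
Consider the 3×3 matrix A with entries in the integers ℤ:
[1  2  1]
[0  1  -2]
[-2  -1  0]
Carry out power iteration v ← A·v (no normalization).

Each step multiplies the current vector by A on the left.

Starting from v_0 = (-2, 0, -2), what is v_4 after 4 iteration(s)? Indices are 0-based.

v_4 = (-32, 12, 4)

v_0 = (-2, 0, -2).
v_1 = A·v_0 = (-4, 4, 4).
v_2 = A·v_1 = (8, -4, 4).
v_3 = A·v_2 = (4, -12, -12).
v_4 = A·v_3 = (-32, 12, 4).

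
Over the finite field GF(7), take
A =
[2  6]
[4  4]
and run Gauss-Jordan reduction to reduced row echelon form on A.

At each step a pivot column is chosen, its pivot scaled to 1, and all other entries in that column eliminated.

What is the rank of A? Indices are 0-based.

pivot(0,0)=2: scale R0 → (1, 3)
  clear (1,0): R1 −= (4)R0 → (0, 6)
pivot(1,1)=6: scale R1 → (0, 1)
  clear (0,1): R0 −= (3)R1 → (1, 0)

rank = 2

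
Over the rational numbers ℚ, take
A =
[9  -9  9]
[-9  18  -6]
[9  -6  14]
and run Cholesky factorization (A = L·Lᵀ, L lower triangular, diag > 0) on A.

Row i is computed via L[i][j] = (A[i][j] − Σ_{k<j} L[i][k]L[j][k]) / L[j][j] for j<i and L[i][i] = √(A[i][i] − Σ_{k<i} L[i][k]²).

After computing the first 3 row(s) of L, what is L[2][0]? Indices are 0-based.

Step 1: L[0][0] = √(9) = 3.
  L[1][0] = (-9) / L[0][0] = -3.
Step 2: L[1][1] = √(9) = 3.
  L[2][0] = (9) / L[0][0] = 3.
  L[2][1] = (3) / L[1][1] = 1.
Step 3: L[2][2] = √(4) = 2.

L[2][0] = 3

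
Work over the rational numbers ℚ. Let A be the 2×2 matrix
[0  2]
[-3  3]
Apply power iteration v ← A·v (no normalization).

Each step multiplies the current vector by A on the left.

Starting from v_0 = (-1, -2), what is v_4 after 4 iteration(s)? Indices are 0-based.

v_4 = (54, 63)

v_0 = (-1, -2).
v_1 = A·v_0 = (-4, -3).
v_2 = A·v_1 = (-6, 3).
v_3 = A·v_2 = (6, 27).
v_4 = A·v_3 = (54, 63).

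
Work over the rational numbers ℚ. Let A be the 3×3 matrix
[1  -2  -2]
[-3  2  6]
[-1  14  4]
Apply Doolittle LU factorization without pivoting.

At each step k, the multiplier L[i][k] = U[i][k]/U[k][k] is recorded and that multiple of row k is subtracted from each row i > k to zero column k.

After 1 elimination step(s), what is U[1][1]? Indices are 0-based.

k=0: U[0][0]=1
  eliminate (1,0): mult=-3, new row 1: (0, -4, 0); set L[1][0]=-3
  eliminate (2,0): mult=-1, new row 2: (0, 12, 2); set L[2][0]=-1

U[1][1] = -4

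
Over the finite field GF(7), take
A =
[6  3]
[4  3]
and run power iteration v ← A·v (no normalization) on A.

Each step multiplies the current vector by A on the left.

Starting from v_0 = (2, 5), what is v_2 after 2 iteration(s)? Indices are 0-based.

v_0 = (2, 5).
v_1 = A·v_0 = (6, 2).
v_2 = A·v_1 = (0, 2).

v_2 = (0, 2)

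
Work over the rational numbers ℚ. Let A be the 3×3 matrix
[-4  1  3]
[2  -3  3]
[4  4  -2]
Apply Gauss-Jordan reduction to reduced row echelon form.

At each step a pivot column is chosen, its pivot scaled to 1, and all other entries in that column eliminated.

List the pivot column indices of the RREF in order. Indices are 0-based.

pivot columns: 0, 1, 2

pivot(0,0)=-4: scale R0 → (1, -1/4, -3/4)
  clear (1,0): R1 −= (2)R0 → (0, -5/2, 9/2)
  clear (2,0): R2 −= (4)R0 → (0, 5, 1)
pivot(1,1)=-5/2: scale R1 → (0, 1, -9/5)
  clear (0,1): R0 −= (-1/4)R1 → (1, 0, -6/5)
  clear (2,1): R2 −= (5)R1 → (0, 0, 10)
pivot(2,2)=10: scale R2 → (0, 0, 1)
  clear (0,2): R0 −= (-6/5)R2 → (1, 0, 0)
  clear (1,2): R1 −= (-9/5)R2 → (0, 1, 0)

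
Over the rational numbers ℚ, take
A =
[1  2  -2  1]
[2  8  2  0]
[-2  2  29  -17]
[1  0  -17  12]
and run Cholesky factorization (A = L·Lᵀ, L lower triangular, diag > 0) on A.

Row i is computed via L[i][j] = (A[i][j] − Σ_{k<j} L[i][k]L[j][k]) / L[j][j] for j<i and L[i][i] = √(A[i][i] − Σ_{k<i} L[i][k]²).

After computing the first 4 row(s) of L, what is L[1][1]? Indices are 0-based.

Step 1: L[0][0] = √(1) = 1.
  L[1][0] = (2) / L[0][0] = 2.
Step 2: L[1][1] = √(4) = 2.
  L[2][0] = (-2) / L[0][0] = -2.
  L[2][1] = (6) / L[1][1] = 3.
Step 3: L[2][2] = √(16) = 4.
  L[3][0] = (1) / L[0][0] = 1.
  L[3][1] = (-2) / L[1][1] = -1.
  L[3][2] = (-12) / L[2][2] = -3.
Step 4: L[3][3] = √(1) = 1.

L[1][1] = 2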